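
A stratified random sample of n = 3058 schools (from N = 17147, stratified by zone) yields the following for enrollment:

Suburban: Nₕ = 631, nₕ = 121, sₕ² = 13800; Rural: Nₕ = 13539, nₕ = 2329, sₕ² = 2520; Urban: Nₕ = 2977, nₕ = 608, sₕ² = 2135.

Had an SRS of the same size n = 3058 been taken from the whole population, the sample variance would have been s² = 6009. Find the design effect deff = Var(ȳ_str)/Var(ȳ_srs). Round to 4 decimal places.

Var(ȳ_str) = Σ Wₕ²(1−fₕ)sₕ²/nₕ with Wₕ = Nₕ/17147:
  Suburban: (631/17147)²·(1−121/631)·13800/121 = 0.12482942
  Rural: (13539/17147)²·(1−2329/13539)·2520/2329 = 0.55853058
  Urban: (2977/17147)²·(1−608/2977)·2135/608 = 0.084229049
  → Var(ȳ_str) = 0.76758905.
Var(ȳ_srs) = (1 − 3058/17147)·6009/3058 = 1.6145695.
deff = 0.76758905 / 1.6145695 = 0.4754.

0.4754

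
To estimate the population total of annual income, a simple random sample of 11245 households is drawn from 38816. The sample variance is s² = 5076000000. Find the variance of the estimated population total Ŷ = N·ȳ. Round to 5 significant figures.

Var(Ŷ) = N²·Var(ȳ) = N²·(1 − n/N)·s²/n.
f = 11245/38816 = 0.28970012; Var(ȳ) = 0.71029988·5076000000/11245 = 320629.81.
Var(Ŷ) = 38816² · 320629.81 = 4.8308712 × 10^14.

4.8309 × 10^14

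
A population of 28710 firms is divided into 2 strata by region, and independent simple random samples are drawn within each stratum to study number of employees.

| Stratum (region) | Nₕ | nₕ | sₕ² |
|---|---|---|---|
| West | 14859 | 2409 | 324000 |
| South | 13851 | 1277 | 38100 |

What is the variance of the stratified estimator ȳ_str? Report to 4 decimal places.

Var(ȳ_str) = Σₕ Wₕ²(1 − fₕ)sₕ²/nₕ with Wₕ = Nₕ/N, N = 28710.
West: Wₕ = 0.51755486; term = 0.51755486²·(1 − 0.16212397)·324000/2409 = 30.185666.
South: Wₕ = 0.48244514; term = 0.48244514²·(1 − 0.09219551)·38100/1277 = 6.3040882.
Sum = 36.489754.

36.4898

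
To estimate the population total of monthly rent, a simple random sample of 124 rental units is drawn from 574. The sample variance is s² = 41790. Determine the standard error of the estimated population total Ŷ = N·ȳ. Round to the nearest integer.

Var(Ŷ) = N²·Var(ȳ) = N²·(1 − n/N)·s²/n.
f = 124/574 = 0.21602787; Var(ȳ) = 0.78397213·41790/124 = 264.21125.
Var(Ŷ) = 574² · 264.21125 = 8.7051266 × 10^7.
SE(Ŷ) = √(8.7051266 × 10^7) = 9330.

9330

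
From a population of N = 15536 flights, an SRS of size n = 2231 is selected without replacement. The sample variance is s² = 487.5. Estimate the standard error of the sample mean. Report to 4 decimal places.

0.4326

Under SRS without replacement, Var(ȳ) = (1 − f)·s²/n with f = n/N = 2231/15536 = 0.14360196.
Var(ȳ) = (1 − 0.14360196)·487.5/2231 = 0.85639804·0.21851188 = 0.18713314.
SE(ȳ) = √(0.18713314) = 0.4326.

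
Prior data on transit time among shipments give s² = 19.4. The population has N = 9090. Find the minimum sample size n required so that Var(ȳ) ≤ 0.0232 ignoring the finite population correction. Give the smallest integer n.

Without fpc, n₀ = s²/D = 19.4/0.0232 = 836.2069.
Rounding up, n = 837.

837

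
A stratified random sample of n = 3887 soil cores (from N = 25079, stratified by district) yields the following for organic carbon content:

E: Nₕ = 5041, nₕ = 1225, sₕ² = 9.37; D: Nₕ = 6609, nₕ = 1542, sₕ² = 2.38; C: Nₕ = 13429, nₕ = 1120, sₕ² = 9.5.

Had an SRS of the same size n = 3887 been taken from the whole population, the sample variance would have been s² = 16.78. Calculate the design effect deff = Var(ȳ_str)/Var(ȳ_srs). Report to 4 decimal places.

0.6978

Var(ȳ_str) = Σ Wₕ²(1−fₕ)sₕ²/nₕ with Wₕ = Nₕ/25079:
  E: (5041/25079)²·(1−1225/5041)·9.37/1225 = 2.3394197 × 10^-4
  D: (6609/25079)²·(1−1542/6609)·2.38/1542 = 8.2178613 × 10^-5
  C: (13429/25079)²·(1−1120/13429)·9.5/1120 = 0.0022292132
  → Var(ȳ_str) = 0.0025453338.
Var(ȳ_srs) = (1 − 3887/25079)·16.78/3887 = 0.0036478683.
deff = 0.0025453338 / 0.0036478683 = 0.6978.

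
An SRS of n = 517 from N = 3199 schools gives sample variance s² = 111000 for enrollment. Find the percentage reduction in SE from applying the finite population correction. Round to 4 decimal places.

f = n/N = 517/3199 = 0.16161300.
SE_no-fpc = √(s²/n) = 14.652651; SE_fpc = √((1−f)s²/n) = 13.416477.
Ratio = √(1−f) = 0.91563475. Reduction = 100·(1 − 0.91563475) = 8.4365%.

8.4365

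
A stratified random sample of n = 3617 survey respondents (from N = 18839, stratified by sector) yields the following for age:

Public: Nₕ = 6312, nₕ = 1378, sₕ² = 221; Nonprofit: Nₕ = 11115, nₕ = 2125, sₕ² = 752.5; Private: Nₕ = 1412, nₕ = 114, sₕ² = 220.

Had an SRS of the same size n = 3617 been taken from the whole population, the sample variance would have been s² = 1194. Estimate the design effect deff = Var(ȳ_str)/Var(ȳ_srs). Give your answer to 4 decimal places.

0.4639

Var(ȳ_str) = Σ Wₕ²(1−fₕ)sₕ²/nₕ with Wₕ = Nₕ/18839:
  Public: (6312/18839)²·(1−1378/6312)·221/1378 = 0.014073221
  Nonprofit: (11115/18839)²·(1−2125/11115)·752.5/2125 = 0.099701349
  Private: (1412/18839)²·(1−114/1412)·220/114 = 0.0099657853
  → Var(ȳ_str) = 0.12374036.
Var(ȳ_srs) = (1 − 3617/18839)·1194/3617 = 0.26672866.
deff = 0.12374036 / 0.26672866 = 0.4639.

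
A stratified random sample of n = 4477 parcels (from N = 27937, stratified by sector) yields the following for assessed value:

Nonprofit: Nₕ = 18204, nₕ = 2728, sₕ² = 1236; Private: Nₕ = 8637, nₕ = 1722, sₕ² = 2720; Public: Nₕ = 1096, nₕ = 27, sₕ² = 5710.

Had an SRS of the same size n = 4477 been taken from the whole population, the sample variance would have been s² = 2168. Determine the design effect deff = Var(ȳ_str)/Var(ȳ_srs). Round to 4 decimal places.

Var(ȳ_str) = Σ Wₕ²(1−fₕ)sₕ²/nₕ with Wₕ = Nₕ/27937:
  Nonprofit: (18204/27937)²·(1−2728/18204)·1236/2728 = 0.16354607
  Private: (8637/27937)²·(1−1722/8637)·2720/1722 = 0.12087356
  Public: (1096/27937)²·(1−27/1096)·5710/27 = 0.31746881
  → Var(ȳ_str) = 0.60188844.
Var(ȳ_srs) = (1 − 4477/27937)·2168/4477 = 0.40664967.
deff = 0.60188844 / 0.40664967 = 1.4801.

1.4801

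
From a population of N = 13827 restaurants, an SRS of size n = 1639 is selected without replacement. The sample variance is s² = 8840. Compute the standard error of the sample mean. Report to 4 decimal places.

Under SRS without replacement, Var(ȳ) = (1 − f)·s²/n with f = n/N = 1639/13827 = 0.11853620.
Var(ȳ) = (1 − 0.11853620)·8840/1639 = 0.88146380·5.3935326 = 4.7542038.
SE(ȳ) = √(4.7542038) = 2.1804.

2.1804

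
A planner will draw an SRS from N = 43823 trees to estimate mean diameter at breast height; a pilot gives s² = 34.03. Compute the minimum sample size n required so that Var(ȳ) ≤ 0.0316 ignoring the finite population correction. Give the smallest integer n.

1077

Without fpc, n₀ = s²/D = 34.03/0.0316 = 1076.8987.
Rounding up, n = 1077.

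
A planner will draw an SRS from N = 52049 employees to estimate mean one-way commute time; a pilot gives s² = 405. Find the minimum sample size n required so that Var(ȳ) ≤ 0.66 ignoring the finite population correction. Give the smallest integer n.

614

Without fpc, n₀ = s²/D = 405/0.66 = 613.6364.
Rounding up, n = 614.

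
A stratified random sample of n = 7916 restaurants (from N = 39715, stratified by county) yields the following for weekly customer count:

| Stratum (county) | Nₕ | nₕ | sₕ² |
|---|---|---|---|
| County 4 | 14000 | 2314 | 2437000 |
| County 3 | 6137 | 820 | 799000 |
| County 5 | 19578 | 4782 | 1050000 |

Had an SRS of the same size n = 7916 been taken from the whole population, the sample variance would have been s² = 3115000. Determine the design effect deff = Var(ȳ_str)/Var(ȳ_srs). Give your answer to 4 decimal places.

Var(ȳ_str) = Σ Wₕ²(1−fₕ)sₕ²/nₕ with Wₕ = Nₕ/39715:
  County 4: (14000/39715)²·(1−2314/14000)·2437000/2314 = 109.23881
  County 3: (6137/39715)²·(1−820/6137)·799000/820 = 20.15796
  County 5: (19578/39715)²·(1−4782/19578)·1050000/4782 = 40.325823
  → Var(ȳ_str) = 169.72259.
Var(ȳ_srs) = (1 − 7916/39715)·3115000/7916 = 315.07298.
deff = 169.72259 / 315.07298 = 0.5387.

0.5387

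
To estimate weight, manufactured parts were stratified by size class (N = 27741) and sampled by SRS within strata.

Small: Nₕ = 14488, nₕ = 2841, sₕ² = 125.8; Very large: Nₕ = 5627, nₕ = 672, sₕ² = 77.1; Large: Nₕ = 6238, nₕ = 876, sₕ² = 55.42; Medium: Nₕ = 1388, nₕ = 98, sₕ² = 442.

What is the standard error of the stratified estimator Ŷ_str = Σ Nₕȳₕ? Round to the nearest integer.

4568

Var(Ŷ_str) = Σₕ Nₕ²(1 − fₕ)sₕ²/nₕ.
Small: 14488²·(1 − 2841/14488)·125.8/2841 = 7.471915 × 10^6.
Very large: 5627²·(1 − 672/5627)·77.1/672 = 3.1989369 × 10^6.
Large: 6238²·(1 − 876/6238)·55.42/876 = 2.1160922 × 10^6.
Medium: 1388²·(1 − 98/1388)·442/98 = 8.0756106 × 10^6.
Sum = 2.0862555 × 10^7.
SE = √(2.0862555 × 10^7) = 4568.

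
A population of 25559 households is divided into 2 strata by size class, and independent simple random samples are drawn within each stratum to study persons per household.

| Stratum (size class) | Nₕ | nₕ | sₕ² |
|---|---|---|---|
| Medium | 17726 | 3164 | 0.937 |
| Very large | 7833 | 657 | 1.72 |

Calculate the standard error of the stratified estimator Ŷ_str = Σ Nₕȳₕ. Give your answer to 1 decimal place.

472.9

Var(Ŷ_str) = Σₕ Nₕ²(1 − fₕ)sₕ²/nₕ.
Medium: 17726²·(1 − 3164/17726)·0.937/3164 = 76442.501.
Very large: 7833²·(1 − 657/7833)·1.72/657 = 147154.53.
Sum = 223597.03.
SE = √(223597.03) = 472.9.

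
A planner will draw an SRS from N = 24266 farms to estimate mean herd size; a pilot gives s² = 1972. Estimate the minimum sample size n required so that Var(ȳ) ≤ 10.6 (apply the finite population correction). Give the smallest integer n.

185

Without fpc, n₀ = s²/D = 1972/10.6 = 186.0377.
With fpc, (1 − n/N)·s²/n ≤ D requires n ≥ n₀/(1 + n₀/N) = 186.0377/(1 + 186.0377/24266) = 184.6223.
Rounding up, n = 185.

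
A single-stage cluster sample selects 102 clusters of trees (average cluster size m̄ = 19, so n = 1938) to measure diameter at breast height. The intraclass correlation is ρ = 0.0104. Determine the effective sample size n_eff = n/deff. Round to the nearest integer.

deff = 1 + (19 − 1)·0.0104 = 1 + 0.1872 = 1.1872.
n_eff = 1938 / 1.1872 = 1632.

1632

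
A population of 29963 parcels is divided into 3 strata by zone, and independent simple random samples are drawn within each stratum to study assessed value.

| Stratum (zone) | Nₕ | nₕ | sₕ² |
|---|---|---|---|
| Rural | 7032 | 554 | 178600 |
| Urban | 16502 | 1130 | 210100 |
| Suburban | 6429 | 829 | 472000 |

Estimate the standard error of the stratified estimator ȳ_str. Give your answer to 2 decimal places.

9.58

Var(ȳ_str) = Σₕ Wₕ²(1 − fₕ)sₕ²/nₕ with Wₕ = Nₕ/N, N = 29963.
Rural: Wₕ = 0.23468945; term = 0.23468945²·(1 − 0.07878271)·178600/554 = 16.35765.
Urban: Wₕ = 0.55074592; term = 0.55074592²·(1 − 0.06847655)·210100/1130 = 52.534424.
Suburban: Wₕ = 0.21456463; term = 0.21456463²·(1 − 0.12894696)·472000/829 = 22.83223.
Sum = 91.724304.
SE = √(91.724304) = 9.58.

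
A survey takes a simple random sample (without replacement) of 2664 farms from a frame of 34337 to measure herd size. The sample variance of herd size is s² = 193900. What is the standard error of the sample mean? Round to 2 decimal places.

Under SRS without replacement, Var(ȳ) = (1 − f)·s²/n with f = n/N = 2664/34337 = 0.07758395.
Var(ȳ) = (1 − 0.07758395)·193900/2664 = 0.92241605·72.785285 = 67.138316.
SE(ȳ) = √(67.138316) = 8.19.

8.19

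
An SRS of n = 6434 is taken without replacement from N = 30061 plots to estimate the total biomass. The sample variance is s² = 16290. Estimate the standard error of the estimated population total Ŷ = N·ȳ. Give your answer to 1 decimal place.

42405.9

Var(Ŷ) = N²·Var(ȳ) = N²·(1 − n/N)·s²/n.
f = 6434/30061 = 0.21403147; Var(ȳ) = 0.78596853·16290/6434 = 1.9899638.
Var(Ŷ) = 30061² · 1.9899638 = 1.7982581 × 10^9.
SE(Ŷ) = √(1.7982581 × 10^9) = 42405.9.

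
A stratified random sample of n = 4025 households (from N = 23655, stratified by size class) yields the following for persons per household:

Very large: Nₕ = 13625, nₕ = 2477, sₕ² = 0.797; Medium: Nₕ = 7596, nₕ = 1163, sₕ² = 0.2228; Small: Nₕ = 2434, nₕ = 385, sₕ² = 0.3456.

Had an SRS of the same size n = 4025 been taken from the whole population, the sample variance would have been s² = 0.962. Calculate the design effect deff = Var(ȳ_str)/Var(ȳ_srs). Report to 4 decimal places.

0.5651

Var(ȳ_str) = Σ Wₕ²(1−fₕ)sₕ²/nₕ with Wₕ = Nₕ/23655:
  Very large: (13625/23655)²·(1−2477/13625)·0.797/2477 = 8.7341346 × 10^-5
  Medium: (7596/23655)²·(1−1163/7596)·0.2228/1163 = 1.6729697 × 10^-5
  Small: (2434/23655)²·(1−385/2434)·0.3456/385 = 8.0007303 × 10^-6
  → Var(ȳ_str) = 1.1207177 × 10^-4.
Var(ȳ_srs) = (1 − 4025/23655)·0.962/4025 = 1.9833828 × 10^-4.
deff = (1.1207177 × 10^-4) / (1.9833828 × 10^-4) = 0.5651.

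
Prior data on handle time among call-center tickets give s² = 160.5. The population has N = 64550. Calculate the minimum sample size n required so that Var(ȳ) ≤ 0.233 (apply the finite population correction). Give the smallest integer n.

682

Without fpc, n₀ = s²/D = 160.5/0.233 = 688.8412.
With fpc, (1 − n/N)·s²/n ≤ D requires n ≥ n₀/(1 + n₀/N) = 688.8412/(1 + 688.8412/64550) = 681.5679.
Rounding up, n = 682.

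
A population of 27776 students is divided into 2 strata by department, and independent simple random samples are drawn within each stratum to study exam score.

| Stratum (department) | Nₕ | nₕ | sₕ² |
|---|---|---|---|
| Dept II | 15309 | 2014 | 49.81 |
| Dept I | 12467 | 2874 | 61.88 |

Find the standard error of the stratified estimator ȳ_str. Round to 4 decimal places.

Var(ȳ_str) = Σₕ Wₕ²(1 − fₕ)sₕ²/nₕ with Wₕ = Nₕ/N, N = 27776.
Dept II: Wₕ = 0.55115927; term = 0.55115927²·(1 − 0.13155660)·49.81/2014 = 0.0065245841.
Dept I: Wₕ = 0.44884073; term = 0.44884073²·(1 − 0.23052860)·61.88/2874 = 0.003337648.
Sum = 0.0098622321.
SE = √(0.0098622321) = 0.0993.

0.0993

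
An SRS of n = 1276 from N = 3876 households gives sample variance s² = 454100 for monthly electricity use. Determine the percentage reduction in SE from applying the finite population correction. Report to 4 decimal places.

18.0979

f = n/N = 1276/3876 = 0.32920537.
SE_no-fpc = √(s²/n) = 18.864722; SE_fpc = √((1−f)s²/n) = 15.450595.
Ratio = √(1−f) = 0.81902053. Reduction = 100·(1 − 0.81902053) = 18.0979%.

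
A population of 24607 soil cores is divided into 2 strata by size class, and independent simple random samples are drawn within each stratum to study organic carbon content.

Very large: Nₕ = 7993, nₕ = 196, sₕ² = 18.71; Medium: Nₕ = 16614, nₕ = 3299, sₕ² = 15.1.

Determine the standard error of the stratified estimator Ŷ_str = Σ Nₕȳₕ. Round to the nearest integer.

Var(Ŷ_str) = Σₕ Nₕ²(1 − fₕ)sₕ²/nₕ.
Very large: 7993²·(1 − 196/7993)·18.71/196 = 5.949152 × 10^6.
Medium: 16614²·(1 − 3299/16614)·15.1/3299 = 1.0125349 × 10^6.
Sum = 6.9616869 × 10^6.
SE = √(6.9616869 × 10^6) = 2639.

2639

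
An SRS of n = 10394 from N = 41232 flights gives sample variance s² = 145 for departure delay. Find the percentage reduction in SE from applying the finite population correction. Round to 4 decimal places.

13.5180

f = n/N = 10394/41232 = 0.25208576.
SE_no-fpc = √(s²/n) = 0.11811163; SE_fpc = √((1−f)s²/n) = 0.10214534.
Ratio = √(1−f) = 0.86482035. Reduction = 100·(1 − 0.86482035) = 13.5180%.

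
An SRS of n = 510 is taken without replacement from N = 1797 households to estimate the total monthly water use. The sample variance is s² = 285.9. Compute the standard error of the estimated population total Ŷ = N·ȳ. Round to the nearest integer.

1139

Var(Ŷ) = N²·Var(ȳ) = N²·(1 − n/N)·s²/n.
f = 510/1797 = 0.28380634; Var(ȳ) = 0.71619366·285.9/510 = 0.40148974.
Var(Ŷ) = 1797² · 0.40148974 = 1.2964943 × 10^6.
SE(Ŷ) = √(1.2964943 × 10^6) = 1139.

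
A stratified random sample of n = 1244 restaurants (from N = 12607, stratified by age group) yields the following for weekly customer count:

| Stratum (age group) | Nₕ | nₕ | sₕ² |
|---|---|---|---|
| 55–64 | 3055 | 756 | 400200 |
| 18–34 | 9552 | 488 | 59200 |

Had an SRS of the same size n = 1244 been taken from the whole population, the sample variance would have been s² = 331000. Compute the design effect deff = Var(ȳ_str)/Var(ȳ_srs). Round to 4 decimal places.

Var(ȳ_str) = Σ Wₕ²(1−fₕ)sₕ²/nₕ with Wₕ = Nₕ/12607:
  55–64: (3055/12607)²·(1−756/3055)·400200/756 = 23.392787
  18–34: (9552/12607)²·(1−488/9552)·59200/488 = 66.083432
  → Var(ȳ_str) = 89.476219.
Var(ȳ_srs) = (1 − 1244/12607)·331000/1244 = 239.82192.
deff = 89.476219 / 239.82192 = 0.3731.

0.3731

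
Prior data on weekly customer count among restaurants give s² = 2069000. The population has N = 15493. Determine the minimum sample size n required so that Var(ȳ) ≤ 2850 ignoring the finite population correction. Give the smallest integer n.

726

Without fpc, n₀ = s²/D = 2069000/2850 = 725.9649.
Rounding up, n = 726.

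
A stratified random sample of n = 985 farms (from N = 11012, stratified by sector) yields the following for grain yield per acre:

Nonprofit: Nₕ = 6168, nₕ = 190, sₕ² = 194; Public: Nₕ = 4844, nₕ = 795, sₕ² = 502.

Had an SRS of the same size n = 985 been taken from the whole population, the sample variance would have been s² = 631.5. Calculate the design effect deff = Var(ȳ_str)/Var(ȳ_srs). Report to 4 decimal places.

0.7068

Var(ȳ_str) = Σ Wₕ²(1−fₕ)sₕ²/nₕ with Wₕ = Nₕ/11012:
  Nonprofit: (6168/11012)²·(1−190/6168)·194/190 = 0.3104674
  Public: (4844/11012)²·(1−795/4844)·502/795 = 0.10213065
  → Var(ȳ_str) = 0.41259805.
Var(ȳ_srs) = (1 − 985/11012)·631.5/985 = 0.58377022.
deff = 0.41259805 / 0.58377022 = 0.7068.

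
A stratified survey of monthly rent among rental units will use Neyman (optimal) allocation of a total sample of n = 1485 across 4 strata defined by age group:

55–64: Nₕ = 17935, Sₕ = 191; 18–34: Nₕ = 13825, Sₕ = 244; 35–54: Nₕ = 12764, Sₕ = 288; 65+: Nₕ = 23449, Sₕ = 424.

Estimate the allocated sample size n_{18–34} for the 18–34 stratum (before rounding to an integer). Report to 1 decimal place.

245.3

Neyman allocation: nₕ = n·NₕSₕ / Σⱼ NⱼSⱼ.
Σ NⱼSⱼ = 17935·191 + 13825·244 + 12764·288 + 23449·424 = 2.0417293 × 10^7.
n_{18–34} = 1485·13825·244 / (2.0417293 × 10^7) = 245.3.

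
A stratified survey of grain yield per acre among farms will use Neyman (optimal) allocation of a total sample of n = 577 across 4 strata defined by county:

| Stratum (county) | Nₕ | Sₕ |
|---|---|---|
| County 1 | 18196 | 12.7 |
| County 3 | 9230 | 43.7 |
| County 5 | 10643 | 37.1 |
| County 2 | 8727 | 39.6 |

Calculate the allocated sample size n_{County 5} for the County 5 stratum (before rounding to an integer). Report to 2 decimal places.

Neyman allocation: nₕ = n·NₕSₕ / Σⱼ NⱼSⱼ.
Σ NⱼSⱼ = 18196·12.7 + 9230·43.7 + 10643·37.1 + 8727·39.6 = 1.3748847 × 10^6.
n_{County 5} = 577·10643·37.1 / (1.3748847 × 10^6) = 165.71.

165.71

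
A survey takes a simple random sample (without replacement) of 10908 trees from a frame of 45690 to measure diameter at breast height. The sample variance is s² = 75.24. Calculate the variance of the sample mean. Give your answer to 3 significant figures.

0.00525

Under SRS without replacement, Var(ȳ) = (1 − f)·s²/n with f = n/N = 10908/45690 = 0.23873933.
Var(ȳ) = (1 − 0.23873933)·75.24/10908 = 0.76126067·0.0068976898 = 0.0052509399.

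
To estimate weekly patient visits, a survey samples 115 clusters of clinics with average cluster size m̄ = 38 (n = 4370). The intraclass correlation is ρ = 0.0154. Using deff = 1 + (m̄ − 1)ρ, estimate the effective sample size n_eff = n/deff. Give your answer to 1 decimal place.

deff = 1 + (38 − 1)·0.0154 = 1 + 0.5698 = 1.5698.
n_eff = 4370 / 1.5698 = 2783.8.

2783.8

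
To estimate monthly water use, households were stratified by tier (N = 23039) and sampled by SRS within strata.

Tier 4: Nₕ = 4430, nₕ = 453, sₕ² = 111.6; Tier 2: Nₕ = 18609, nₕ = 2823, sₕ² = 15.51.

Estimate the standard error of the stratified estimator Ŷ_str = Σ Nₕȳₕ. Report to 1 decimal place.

2440.1

Var(Ŷ_str) = Σₕ Nₕ²(1 − fₕ)sₕ²/nₕ.
Tier 4: 4430²·(1 − 453/4430)·111.6/453 = 4.3403556 × 10^6.
Tier 2: 18609²·(1 − 2823/18609)·15.51/2823 = 1.6139722 × 10^6.
Sum = 5.9543278 × 10^6.
SE = √(5.9543278 × 10^6) = 2440.1.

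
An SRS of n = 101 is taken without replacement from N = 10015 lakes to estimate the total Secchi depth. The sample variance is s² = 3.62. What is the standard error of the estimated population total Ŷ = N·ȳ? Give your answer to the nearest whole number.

Var(Ŷ) = N²·Var(ȳ) = N²·(1 − n/N)·s²/n.
f = 101/10015 = 0.01008487; Var(ȳ) = 0.98991513·3.62/101 = 0.035480126.
Var(Ŷ) = 10015² · 0.035480126 = 3.5586646 × 10^6.
SE(Ŷ) = √(3.5586646 × 10^6) = 1886.

1886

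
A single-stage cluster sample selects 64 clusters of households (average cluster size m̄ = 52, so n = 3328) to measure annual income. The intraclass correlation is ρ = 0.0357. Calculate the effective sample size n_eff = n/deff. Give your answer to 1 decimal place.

1179.8

deff = 1 + (52 − 1)·0.0357 = 1 + 1.8207 = 2.8207.
n_eff = 3328 / 2.8207 = 1179.8.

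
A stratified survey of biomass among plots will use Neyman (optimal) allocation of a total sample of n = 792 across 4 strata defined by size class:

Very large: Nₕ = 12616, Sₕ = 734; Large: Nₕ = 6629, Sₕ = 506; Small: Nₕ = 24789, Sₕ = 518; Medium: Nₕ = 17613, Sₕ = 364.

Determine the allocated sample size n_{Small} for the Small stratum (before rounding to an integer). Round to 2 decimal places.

319.14

Neyman allocation: nₕ = n·NₕSₕ / Σⱼ NⱼSⱼ.
Σ NⱼSⱼ = 12616·734 + 6629·506 + 24789·518 + 17613·364 = 3.1866252 × 10^7.
n_{Small} = 792·24789·518 / (3.1866252 × 10^7) = 319.14.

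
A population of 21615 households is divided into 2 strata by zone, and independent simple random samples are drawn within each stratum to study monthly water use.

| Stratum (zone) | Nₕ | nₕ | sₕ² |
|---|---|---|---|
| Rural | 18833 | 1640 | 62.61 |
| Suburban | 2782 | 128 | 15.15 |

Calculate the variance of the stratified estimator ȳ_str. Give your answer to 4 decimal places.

Var(ȳ_str) = Σₕ Wₕ²(1 − fₕ)sₕ²/nₕ with Wₕ = Nₕ/N, N = 21615.
Rural: Wₕ = 0.87129308; term = 0.87129308²·(1 − 0.08708119)·62.61/1640 = 0.026458215.
Suburban: Wₕ = 0.12870692; term = 0.12870692²·(1 − 0.04601006)·15.15/128 = 0.0018704678.
Sum = 0.028328683.

0.0283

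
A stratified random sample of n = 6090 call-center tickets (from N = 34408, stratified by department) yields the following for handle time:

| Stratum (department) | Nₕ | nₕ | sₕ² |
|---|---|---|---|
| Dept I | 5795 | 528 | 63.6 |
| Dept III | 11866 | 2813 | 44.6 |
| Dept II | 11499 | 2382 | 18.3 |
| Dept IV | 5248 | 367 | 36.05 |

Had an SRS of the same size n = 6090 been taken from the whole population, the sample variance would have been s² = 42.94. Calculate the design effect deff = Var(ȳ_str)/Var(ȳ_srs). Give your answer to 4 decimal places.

1.2665

Var(ȳ_str) = Σ Wₕ²(1−fₕ)sₕ²/nₕ with Wₕ = Nₕ/34408:
  Dept I: (5795/34408)²·(1−528/5795)·63.6/528 = 0.0031054253
  Dept III: (11866/34408)²·(1−2813/11866)·44.6/2813 = 0.0014386102
  Dept II: (11499/34408)²·(1−2382/11499)·18.3/2382 = 6.8030318 × 10^-4
  Dept IV: (5248/34408)²·(1−367/5248)·36.05/367 = 0.0021253134
  → Var(ȳ_str) = 0.0073496521.
Var(ȳ_srs) = (1 − 6090/34408)·42.94/6090 = 0.0058029375.
deff = 0.0073496521 / 0.0058029375 = 1.2665.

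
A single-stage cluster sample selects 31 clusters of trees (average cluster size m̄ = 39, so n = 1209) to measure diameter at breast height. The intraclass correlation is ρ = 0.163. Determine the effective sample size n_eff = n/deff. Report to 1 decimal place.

168.1

deff = 1 + (39 − 1)·0.163 = 1 + 6.194 = 7.194.
n_eff = 1209 / 7.194 = 168.1.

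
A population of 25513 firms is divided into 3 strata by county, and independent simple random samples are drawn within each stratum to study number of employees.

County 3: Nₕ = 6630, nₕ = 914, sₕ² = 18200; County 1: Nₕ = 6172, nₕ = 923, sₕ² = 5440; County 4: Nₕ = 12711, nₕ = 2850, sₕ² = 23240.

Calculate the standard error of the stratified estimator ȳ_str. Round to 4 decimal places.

Var(ȳ_str) = Σₕ Wₕ²(1 − fₕ)sₕ²/nₕ with Wₕ = Nₕ/N, N = 25513.
County 3: Wₕ = 0.25986752; term = 0.25986752²·(1 − 0.13785822)·18200/914 = 1.1593322.
County 1: Wₕ = 0.24191589; term = 0.24191589²·(1 − 0.14954634)·5440/923 = 0.29334361.
County 4: Wₕ = 0.49821660; term = 0.49821660²·(1 − 0.22421525)·23240/2850 = 1.5702503.
Sum = 3.0229261.
SE = √(3.0229261) = 1.7387.

1.7387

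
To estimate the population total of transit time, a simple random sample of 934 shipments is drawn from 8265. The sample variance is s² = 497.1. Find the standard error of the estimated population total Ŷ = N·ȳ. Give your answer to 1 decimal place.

Var(Ŷ) = N²·Var(ȳ) = N²·(1 − n/N)·s²/n.
f = 934/8265 = 0.11300665; Var(ȳ) = 0.88699335·497.1/934 = 0.47208179.
Var(Ŷ) = 8265² · 0.47208179 = 3.2248013 × 10^7.
SE(Ŷ) = √(3.2248013 × 10^7) = 5678.7.

5678.7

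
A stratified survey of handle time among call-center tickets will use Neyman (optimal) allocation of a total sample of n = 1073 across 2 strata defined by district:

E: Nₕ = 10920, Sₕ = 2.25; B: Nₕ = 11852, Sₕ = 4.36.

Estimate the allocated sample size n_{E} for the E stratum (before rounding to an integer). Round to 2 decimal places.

Neyman allocation: nₕ = n·NₕSₕ / Σⱼ NⱼSⱼ.
Σ NⱼSⱼ = 10920·2.25 + 11852·4.36 = 76244.72.
n_{E} = 1073·10920·2.25 / 76244.72 = 345.78.

345.78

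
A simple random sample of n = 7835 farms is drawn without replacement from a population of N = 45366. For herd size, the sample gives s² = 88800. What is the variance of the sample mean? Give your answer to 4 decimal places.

9.3763

Under SRS without replacement, Var(ȳ) = (1 − f)·s²/n with f = n/N = 7835/45366 = 0.17270643.
Var(ȳ) = (1 − 0.17270643)·88800/7835 = 0.82729357·11.333759 = 9.3763457.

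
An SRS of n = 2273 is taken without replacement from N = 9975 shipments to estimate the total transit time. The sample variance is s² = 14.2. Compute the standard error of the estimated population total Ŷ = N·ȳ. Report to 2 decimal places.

692.79

Var(Ŷ) = N²·Var(ȳ) = N²·(1 − n/N)·s²/n.
f = 2273/9975 = 0.22786967; Var(ȳ) = 0.77213033·14.2/2273 = 0.0048236914.
Var(Ŷ) = 9975² · 0.0048236914 = 479960.31.
SE(Ŷ) = √(479960.31) = 692.79.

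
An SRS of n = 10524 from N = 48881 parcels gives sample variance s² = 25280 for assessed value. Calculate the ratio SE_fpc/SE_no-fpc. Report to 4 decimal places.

f = n/N = 10524/48881 = 0.21529838.
SE_no-fpc = √(s²/n) = 1.5498801; SE_fpc = √((1−f)s²/n) = 1.3729363.
Ratio = √(1−f) = 0.88583386.

0.8858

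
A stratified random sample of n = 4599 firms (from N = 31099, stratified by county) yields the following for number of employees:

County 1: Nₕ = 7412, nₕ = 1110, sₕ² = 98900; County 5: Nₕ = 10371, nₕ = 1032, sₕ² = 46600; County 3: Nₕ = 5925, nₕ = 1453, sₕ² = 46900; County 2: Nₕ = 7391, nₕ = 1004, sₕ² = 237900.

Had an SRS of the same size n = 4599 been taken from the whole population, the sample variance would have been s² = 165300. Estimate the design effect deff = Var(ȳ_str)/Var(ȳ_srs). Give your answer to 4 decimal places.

0.6946

Var(ȳ_str) = Σ Wₕ²(1−fₕ)sₕ²/nₕ with Wₕ = Nₕ/31099:
  County 1: (7412/31099)²·(1−1110/7412)·98900/1110 = 4.3032272
  County 5: (10371/31099)²·(1−1032/10371)·46600/1032 = 4.5220398
  County 3: (5925/31099)²·(1−1453/5925)·46900/1453 = 0.88430999
  County 2: (7391/31099)²·(1−1004/7391)·237900/1004 = 11.565595
  → Var(ȳ_str) = 21.275172.
Var(ȳ_srs) = (1 − 4599/31099)·165300/4599 = 30.627313.
deff = 21.275172 / 30.627313 = 0.6946.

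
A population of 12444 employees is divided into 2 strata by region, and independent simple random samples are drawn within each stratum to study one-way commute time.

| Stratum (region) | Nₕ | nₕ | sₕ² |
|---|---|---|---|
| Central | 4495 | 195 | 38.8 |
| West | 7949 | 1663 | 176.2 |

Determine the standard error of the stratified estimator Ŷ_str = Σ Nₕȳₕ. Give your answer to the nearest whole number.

3023

Var(Ŷ_str) = Σₕ Nₕ²(1 − fₕ)sₕ²/nₕ.
Central: 4495²·(1 − 195/4495)·38.8/195 = 3.8458759 × 10^6.
West: 7949²·(1 − 1663/7949)·176.2/1663 = 5.2942023 × 10^6.
Sum = 9.1400782 × 10^6.
SE = √(9.1400782 × 10^6) = 3023.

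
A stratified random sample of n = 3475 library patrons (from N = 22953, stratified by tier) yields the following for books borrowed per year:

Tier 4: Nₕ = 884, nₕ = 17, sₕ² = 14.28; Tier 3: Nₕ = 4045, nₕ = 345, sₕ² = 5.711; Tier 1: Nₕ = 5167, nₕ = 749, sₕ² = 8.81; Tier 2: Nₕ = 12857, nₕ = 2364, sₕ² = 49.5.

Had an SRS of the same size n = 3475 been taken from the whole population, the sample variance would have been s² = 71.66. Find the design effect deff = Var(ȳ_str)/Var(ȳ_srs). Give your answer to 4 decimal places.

Var(ȳ_str) = Σ Wₕ²(1−fₕ)sₕ²/nₕ with Wₕ = Nₕ/22953:
  Tier 4: (884/22953)²·(1−17/884)·14.28/17 = 0.0012220015
  Tier 3: (4045/22953)²·(1−345/4045)·5.711/345 = 4.7025606 × 10^-4
  Tier 1: (5167/22953)²·(1−749/5167)·8.81/749 = 5.0965859 × 10^-4
  Tier 2: (12857/22953)²·(1−2364/12857)·49.5/2364 = 0.0053618928
  → Var(ȳ_str) = 0.007563809.
Var(ȳ_srs) = (1 − 3475/22953)·71.66/3475 = 0.017499551.
deff = 0.007563809 / 0.017499551 = 0.4322.

0.4322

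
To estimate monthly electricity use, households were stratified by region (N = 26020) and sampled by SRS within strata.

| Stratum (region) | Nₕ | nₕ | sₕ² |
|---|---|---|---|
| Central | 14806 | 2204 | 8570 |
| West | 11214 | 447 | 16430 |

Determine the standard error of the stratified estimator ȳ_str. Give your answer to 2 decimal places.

Var(ȳ_str) = Σₕ Wₕ²(1 − fₕ)sₕ²/nₕ with Wₕ = Nₕ/N, N = 26020.
Central: Wₕ = 0.56902383; term = 0.56902383²·(1 − 0.14885857)·8570/2204 = 1.0715979.
West: Wₕ = 0.43097617; term = 0.43097617²·(1 − 0.03986089)·16430/447 = 6.5549702.
Sum = 7.6265681.
SE = √(7.6265681) = 2.76.

2.76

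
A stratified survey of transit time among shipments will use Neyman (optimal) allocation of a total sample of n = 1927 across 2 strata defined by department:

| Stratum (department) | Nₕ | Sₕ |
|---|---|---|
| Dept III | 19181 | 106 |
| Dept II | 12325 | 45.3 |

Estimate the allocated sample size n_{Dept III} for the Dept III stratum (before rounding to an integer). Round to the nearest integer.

1512

Neyman allocation: nₕ = n·NₕSₕ / Σⱼ NⱼSⱼ.
Σ NⱼSⱼ = 19181·106 + 12325·45.3 = 2.5915085 × 10^6.
n_{Dept III} = 1927·19181·106 / (2.5915085 × 10^6) = 1512.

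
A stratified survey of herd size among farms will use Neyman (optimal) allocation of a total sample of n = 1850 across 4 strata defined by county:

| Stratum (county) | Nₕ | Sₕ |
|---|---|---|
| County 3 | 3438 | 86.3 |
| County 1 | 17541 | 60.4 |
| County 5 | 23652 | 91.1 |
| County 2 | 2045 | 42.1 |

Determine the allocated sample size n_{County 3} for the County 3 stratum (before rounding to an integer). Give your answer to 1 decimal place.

Neyman allocation: nₕ = n·NₕSₕ / Σⱼ NⱼSⱼ.
Σ NⱼSⱼ = 3438·86.3 + 17541·60.4 + 23652·91.1 + 2045·42.1 = 3.5969675 × 10^6.
n_{County 3} = 1850·3438·86.3 / (3.5969675 × 10^6) = 152.6.

152.6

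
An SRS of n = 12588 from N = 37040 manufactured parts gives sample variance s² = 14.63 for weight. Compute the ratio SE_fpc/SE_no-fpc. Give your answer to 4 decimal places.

f = n/N = 12588/37040 = 0.33984881.
SE_no-fpc = √(s²/n) = 0.034091318; SE_fpc = √((1−f)s²/n) = 0.02769909.
Ratio = √(1−f) = 0.81249688.

0.8125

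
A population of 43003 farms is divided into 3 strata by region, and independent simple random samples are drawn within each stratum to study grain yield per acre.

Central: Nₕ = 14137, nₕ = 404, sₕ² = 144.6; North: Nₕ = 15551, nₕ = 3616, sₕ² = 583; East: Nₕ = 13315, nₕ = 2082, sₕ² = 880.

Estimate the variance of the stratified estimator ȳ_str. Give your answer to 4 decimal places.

0.0879

Var(ȳ_str) = Σₕ Wₕ²(1 − fₕ)sₕ²/nₕ with Wₕ = Nₕ/N, N = 43003.
Central: Wₕ = 0.32874451; term = 0.32874451²·(1 − 0.02857749)·144.6/404 = 0.037576134.
North: Wₕ = 0.36162593; term = 0.36162593²·(1 − 0.23252524)·583/3616 = 0.016181671.
East: Wₕ = 0.30962956; term = 0.30962956²·(1 − 0.15636500)·880/2082 = 0.034185455.
Sum = 0.08794326.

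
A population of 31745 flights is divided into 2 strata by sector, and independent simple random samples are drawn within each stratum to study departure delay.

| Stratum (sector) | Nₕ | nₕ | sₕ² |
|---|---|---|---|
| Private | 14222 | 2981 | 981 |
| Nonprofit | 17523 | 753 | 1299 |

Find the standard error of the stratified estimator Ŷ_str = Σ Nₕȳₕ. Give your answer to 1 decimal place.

Var(Ŷ_str) = Σₕ Nₕ²(1 − fₕ)sₕ²/nₕ.
Private: 14222²·(1 − 2981/14222)·981/2981 = 5.2610527 × 10^7.
Nonprofit: 17523²·(1 − 753/17523)·1299/753 = 5.0693899 × 10^8.
Sum = 5.5954952 × 10^8.
SE = √(5.5954952 × 10^8) = 23654.8.

23654.8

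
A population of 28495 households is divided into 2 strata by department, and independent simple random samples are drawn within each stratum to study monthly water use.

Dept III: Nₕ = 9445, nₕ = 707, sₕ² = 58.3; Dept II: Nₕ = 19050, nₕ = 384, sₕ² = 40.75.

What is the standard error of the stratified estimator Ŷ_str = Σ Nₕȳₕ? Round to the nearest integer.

Var(Ŷ_str) = Σₕ Nₕ²(1 − fₕ)sₕ²/nₕ.
Dept III: 9445²·(1 − 707/9445)·58.3/707 = 6.8055487 × 10^6.
Dept II: 19050²·(1 − 384/19050)·40.75/384 = 3.773485 × 10^7.
Sum = 4.4540399 × 10^7.
SE = √(4.4540399 × 10^7) = 6674.

6674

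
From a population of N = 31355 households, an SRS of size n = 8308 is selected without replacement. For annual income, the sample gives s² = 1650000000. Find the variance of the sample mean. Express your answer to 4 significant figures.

146000

Under SRS without replacement, Var(ȳ) = (1 − f)·s²/n with f = n/N = 8308/31355 = 0.26496572.
Var(ȳ) = (1 − 0.26496572)·1650000000/8308 = 0.73503428·198603.76 = 145980.57.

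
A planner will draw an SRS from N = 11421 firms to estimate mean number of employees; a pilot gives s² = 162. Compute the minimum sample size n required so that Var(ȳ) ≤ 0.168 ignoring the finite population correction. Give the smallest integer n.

965

Without fpc, n₀ = s²/D = 162/0.168 = 964.2857.
Rounding up, n = 965.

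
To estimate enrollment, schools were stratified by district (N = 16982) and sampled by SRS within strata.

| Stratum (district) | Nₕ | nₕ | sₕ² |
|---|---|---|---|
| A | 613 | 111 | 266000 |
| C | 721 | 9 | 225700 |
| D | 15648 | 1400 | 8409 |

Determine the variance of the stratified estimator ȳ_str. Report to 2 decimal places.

Var(ȳ_str) = Σₕ Wₕ²(1 − fₕ)sₕ²/nₕ with Wₕ = Nₕ/N, N = 16982.
A: Wₕ = 0.03609704; term = 0.03609704²·(1 − 0.18107667)·266000/111 = 2.5570851.
C: Wₕ = 0.04245672; term = 0.04245672²·(1 − 0.01248266)·225700/9 = 44.640252.
D: Wₕ = 0.92144624; term = 0.92144624²·(1 − 0.08946830)·8409/1400 = 4.6435635.
Sum = 51.840901.

51.84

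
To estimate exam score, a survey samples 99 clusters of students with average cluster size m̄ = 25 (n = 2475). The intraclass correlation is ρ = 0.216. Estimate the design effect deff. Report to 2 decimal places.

deff = 1 + (25 − 1)·0.216 = 1 + 5.184 = 6.184.

6.18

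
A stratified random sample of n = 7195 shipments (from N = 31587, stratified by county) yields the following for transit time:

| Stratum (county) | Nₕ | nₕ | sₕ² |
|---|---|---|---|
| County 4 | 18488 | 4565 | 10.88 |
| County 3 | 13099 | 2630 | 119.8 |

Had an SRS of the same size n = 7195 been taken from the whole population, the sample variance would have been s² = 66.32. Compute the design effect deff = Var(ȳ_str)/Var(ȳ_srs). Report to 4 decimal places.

0.9660

Var(ȳ_str) = Σ Wₕ²(1−fₕ)sₕ²/nₕ with Wₕ = Nₕ/31587:
  County 4: (18488/31587)²·(1−4565/18488)·10.88/4565 = 6.148853 × 10^-4
  County 3: (13099/31587)²·(1−2630/13099)·119.8/2630 = 0.0062607686
  → Var(ȳ_str) = 0.0068756539.
Var(ȳ_srs) = (1 − 7195/31587)·66.32/7195 = 0.0071179142.
deff = 0.0068756539 / 0.0071179142 = 0.9660.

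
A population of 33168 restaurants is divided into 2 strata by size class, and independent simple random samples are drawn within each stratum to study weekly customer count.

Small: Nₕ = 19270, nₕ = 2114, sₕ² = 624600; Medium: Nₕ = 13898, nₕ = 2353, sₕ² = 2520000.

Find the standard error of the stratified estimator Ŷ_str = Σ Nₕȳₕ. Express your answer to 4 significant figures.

519200

Var(Ŷ_str) = Σₕ Nₕ²(1 − fₕ)sₕ²/nₕ.
Small: 19270²·(1 − 2114/19270)·624600/2114 = 9.7677548 × 10^10.
Medium: 13898²·(1 − 2353/13898)·2520000/2353 = 1.7184024 × 10^11.
Sum = 2.6951779 × 10^11.
SE = √(2.6951779 × 10^11) = 519200.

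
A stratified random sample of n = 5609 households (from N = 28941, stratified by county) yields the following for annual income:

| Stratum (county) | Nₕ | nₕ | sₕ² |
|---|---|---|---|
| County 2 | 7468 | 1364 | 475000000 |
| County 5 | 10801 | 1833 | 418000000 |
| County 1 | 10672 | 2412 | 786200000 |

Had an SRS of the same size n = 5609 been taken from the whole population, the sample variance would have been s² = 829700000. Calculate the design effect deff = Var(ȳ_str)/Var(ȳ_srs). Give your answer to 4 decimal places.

Var(ȳ_str) = Σ Wₕ²(1−fₕ)sₕ²/nₕ with Wₕ = Nₕ/28941:
  County 2: (7468/28941)²·(1−1364/7468)·475000000/1364 = 18952.696
  County 5: (10801/28941)²·(1−1833/10801)·418000000/1833 = 26372.197
  County 1: (10672/28941)²·(1−2412/10672)·786200000/2412 = 34304.772
  → Var(ȳ_str) = 79629.665.
Var(ȳ_srs) = (1 − 5609/28941)·829700000/5609 = 119254.31.
deff = 79629.665 / 119254.31 = 0.6677.

0.6677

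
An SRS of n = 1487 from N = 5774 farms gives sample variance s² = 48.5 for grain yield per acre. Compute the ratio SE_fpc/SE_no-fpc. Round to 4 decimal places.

f = n/N = 1487/5774 = 0.25753377.
SE_no-fpc = √(s²/n) = 0.18059902; SE_fpc = √((1−f)s²/n) = 0.15561582.
Ratio = √(1−f) = 0.86166480.

0.8617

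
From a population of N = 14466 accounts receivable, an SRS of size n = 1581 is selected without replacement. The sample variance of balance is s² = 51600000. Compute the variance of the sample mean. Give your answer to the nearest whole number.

29071

Under SRS without replacement, Var(ȳ) = (1 − f)·s²/n with f = n/N = 1581/14466 = 0.10929075.
Var(ȳ) = (1 − 0.10929075)·51600000/1581 = 0.89070925·32637.571 = 29070.587.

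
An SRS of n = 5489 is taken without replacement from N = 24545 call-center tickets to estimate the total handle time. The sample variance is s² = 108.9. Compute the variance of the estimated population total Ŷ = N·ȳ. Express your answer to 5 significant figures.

9.2796 × 10^6

Var(Ŷ) = N²·Var(ȳ) = N²·(1 − n/N)·s²/n.
f = 5489/24545 = 0.22363007; Var(ȳ) = 0.77636993·108.9/5489 = 0.015402931.
Var(Ŷ) = 24545² · 0.015402931 = 9.279604 × 10^6.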